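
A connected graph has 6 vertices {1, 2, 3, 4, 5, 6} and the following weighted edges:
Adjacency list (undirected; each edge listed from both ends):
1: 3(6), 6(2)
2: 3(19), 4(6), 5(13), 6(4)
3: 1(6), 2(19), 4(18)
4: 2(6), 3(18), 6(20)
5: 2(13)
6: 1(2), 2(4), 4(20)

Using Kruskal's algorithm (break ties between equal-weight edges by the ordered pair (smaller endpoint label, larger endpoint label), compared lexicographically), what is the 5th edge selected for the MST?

Sort edges by weight, then run Kruskal:
1—6 (2): add — endpoints in different components.
2—6 (4): add — endpoints in different components.
1—3 (6): add — endpoints in different components.
2—4 (6): add — endpoints in different components.
2—5 (13): add — endpoints in different components.
The 5th edge added is 2—5.

2-5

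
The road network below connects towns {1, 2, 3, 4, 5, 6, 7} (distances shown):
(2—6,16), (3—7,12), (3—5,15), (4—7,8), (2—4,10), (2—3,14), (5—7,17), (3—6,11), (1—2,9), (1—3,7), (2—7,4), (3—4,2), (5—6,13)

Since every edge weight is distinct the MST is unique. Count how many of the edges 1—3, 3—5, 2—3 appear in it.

1

Kruskal: consider edges lightest-first.
3—4 (2): add — endpoints in different components.
2—7 (4): add — endpoints in different components.
1—3 (7): add — endpoints in different components.
4—7 (8): add — endpoints in different components.
1—2 (9): skip — 1 and 2 already connected.
2—4 (10): skip — 2 and 4 already connected.
3—6 (11): add — endpoints in different components.
3—7 (12): skip — 3 and 7 already connected.
5—6 (13): add — endpoints in different components.
MST edge set: {3—4, 2—7, 1—3, 4—7, 3—6, 5—6}.
Of the listed edges, {1—3} are in the MST → 1.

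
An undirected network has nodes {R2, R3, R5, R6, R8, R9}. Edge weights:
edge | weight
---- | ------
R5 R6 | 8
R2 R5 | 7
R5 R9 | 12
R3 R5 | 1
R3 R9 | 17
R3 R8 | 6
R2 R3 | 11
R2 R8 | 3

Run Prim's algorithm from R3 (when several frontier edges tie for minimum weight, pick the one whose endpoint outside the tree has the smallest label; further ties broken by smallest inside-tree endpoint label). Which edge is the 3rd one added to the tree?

R2-R8

Prim's algorithm from R3:
Step 1: cheapest edge leaving the tree is R3 R5 (1); add R5.
Step 2: cheapest edge leaving the tree is R3 R8 (6); add R8.
Step 3: cheapest edge leaving the tree is R2 R8 (3); add R2.
Step 4: cheapest edge leaving the tree is R5 R6 (8); add R6.
Step 5: cheapest edge leaving the tree is R5 R9 (12); add R9.
The 3rd edge added is R2 R8.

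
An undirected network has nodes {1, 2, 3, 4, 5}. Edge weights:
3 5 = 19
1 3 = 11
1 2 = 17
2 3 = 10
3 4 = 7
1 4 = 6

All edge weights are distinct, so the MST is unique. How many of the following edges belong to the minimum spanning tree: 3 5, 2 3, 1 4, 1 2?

3

Kruskal: consider edges lightest-first.
1 4 (6): add. Components now {1,4} {2} {3} {5}
3 4 (7): add. Components now {1,3,4} {2} {5}
2 3 (10): add. Components now {1,2,3,4} {5}
1 3 (11): skip — 1 and 3 already connected.
1 2 (17): skip — 1 and 2 already connected.
3 5 (19): add. Components now {1,2,3,4,5}
MST edge set: {1 4, 3 4, 2 3, 3 5}.
Of the listed edges, {3 5, 2 3, 1 4} are in the MST → 3.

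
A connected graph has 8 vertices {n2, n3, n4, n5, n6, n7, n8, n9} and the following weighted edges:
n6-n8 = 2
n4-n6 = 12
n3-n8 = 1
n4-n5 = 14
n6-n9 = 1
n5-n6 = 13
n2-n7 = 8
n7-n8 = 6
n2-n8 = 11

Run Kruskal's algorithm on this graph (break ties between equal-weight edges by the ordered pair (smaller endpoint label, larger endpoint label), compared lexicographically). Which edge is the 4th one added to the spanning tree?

Sort edges by weight, then run Kruskal:
n3-n8 (1): add — endpoints in different components.
n6-n9 (1): add — endpoints in different components.
n6-n8 (2): add — endpoints in different components.
n7-n8 (6): add — endpoints in different components.
n2-n7 (8): add — endpoints in different components.
n2-n8 (11): skip — n2 and n8 already connected.
n4-n6 (12): add — endpoints in different components.
n5-n6 (13): add — endpoints in different components.
The 4th edge added is n7-n8.

n7-n8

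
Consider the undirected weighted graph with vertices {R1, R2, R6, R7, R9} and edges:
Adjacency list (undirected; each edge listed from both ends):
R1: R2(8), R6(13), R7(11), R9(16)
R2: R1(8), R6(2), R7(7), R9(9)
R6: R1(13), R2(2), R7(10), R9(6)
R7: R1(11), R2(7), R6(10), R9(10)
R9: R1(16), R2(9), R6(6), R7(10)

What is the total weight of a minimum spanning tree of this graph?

23

Prim's algorithm from R9:
Step 1: cheapest edge leaving the tree is R6–R9 (6); add R6.
Step 2: cheapest edge leaving the tree is R2–R6 (2); add R2.
Step 3: cheapest edge leaving the tree is R2–R7 (7); add R7.
Step 4: cheapest edge leaving the tree is R1–R2 (8); add R1.
MST edges: R6–R9, R2–R6, R2–R7, R1–R2; total weight 6+2+7+8 = 23.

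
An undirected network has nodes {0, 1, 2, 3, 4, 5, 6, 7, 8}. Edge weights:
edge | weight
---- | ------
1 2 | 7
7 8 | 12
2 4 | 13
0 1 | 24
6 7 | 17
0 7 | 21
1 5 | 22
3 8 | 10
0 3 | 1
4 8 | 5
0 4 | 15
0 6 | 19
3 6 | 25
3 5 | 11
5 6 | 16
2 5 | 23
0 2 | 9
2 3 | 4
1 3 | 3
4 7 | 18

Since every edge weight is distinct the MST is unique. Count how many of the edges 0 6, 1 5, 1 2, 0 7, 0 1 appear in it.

0

Kruskal's algorithm — process edges by increasing weight (ties by edge label):
0 3 (1): add — endpoints in different components.
1 3 (3): add — endpoints in different components.
2 3 (4): add — endpoints in different components.
4 8 (5): add — endpoints in different components.
1 2 (7): skip — 1 and 2 already connected.
0 2 (9): skip — 0 and 2 already connected.
3 8 (10): add — endpoints in different components.
3 5 (11): add — endpoints in different components.
7 8 (12): add — endpoints in different components.
2 4 (13): skip — 2 and 4 already connected.
0 4 (15): skip — 0 and 4 already connected.
5 6 (16): add — endpoints in different components.
MST edge set: {0 3, 1 3, 2 3, 4 8, 3 8, 3 5, 7 8, 5 6}.
Of the listed edges, {} are in the MST → 0.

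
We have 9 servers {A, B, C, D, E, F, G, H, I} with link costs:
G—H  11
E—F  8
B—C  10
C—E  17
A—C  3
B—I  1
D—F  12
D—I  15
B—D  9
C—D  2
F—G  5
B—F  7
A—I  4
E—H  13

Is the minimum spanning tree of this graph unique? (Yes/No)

Yes

Sort edges by weight, then run Kruskal:
B—I (1): add — endpoints in different components.
C—D (2): add — endpoints in different components.
A—C (3): add — endpoints in different components.
A—I (4): add — endpoints in different components.
F—G (5): add — endpoints in different components.
B—F (7): add — endpoints in different components.
E—F (8): add — endpoints in different components.
B—D (9): skip — B and D already connected.
B—C (10): skip — B and C already connected.
G—H (11): add — endpoints in different components.
Every non-tree edge has weight strictly greater than the heaviest edge on the tree path between its endpoints, so the MST is unique.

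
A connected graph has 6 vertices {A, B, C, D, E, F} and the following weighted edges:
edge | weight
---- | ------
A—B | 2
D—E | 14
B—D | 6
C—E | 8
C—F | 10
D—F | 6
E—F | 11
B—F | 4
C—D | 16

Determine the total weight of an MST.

30

Kruskal's algorithm — process edges by increasing weight (ties by edge label):
A—B (2): add — endpoints in different components.
B—F (4): add — endpoints in different components.
B—D (6): add — endpoints in different components.
D—F (6): skip — D and F already connected.
C—E (8): add — endpoints in different components.
C—F (10): add — endpoints in different components.
MST edges: A—B, B—F, B—D, C—E, C—F; total weight 2+4+6+8+10 = 30.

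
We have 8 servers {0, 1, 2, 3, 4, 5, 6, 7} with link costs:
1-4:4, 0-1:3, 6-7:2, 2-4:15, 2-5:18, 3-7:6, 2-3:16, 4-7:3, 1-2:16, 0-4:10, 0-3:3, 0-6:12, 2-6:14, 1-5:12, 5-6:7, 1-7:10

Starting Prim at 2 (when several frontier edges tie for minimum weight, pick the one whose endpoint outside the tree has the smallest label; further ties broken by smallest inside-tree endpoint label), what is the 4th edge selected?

Prim's algorithm from 2:
Step 1: cheapest edge leaving the tree is 2-6 (14); add 6.
Step 2: cheapest edge leaving the tree is 6-7 (2); add 7.
Step 3: cheapest edge leaving the tree is 4-7 (3); add 4.
Step 4: cheapest edge leaving the tree is 1-4 (4); add 1.
Step 5: cheapest edge leaving the tree is 0-1 (3); add 0.
Step 6: cheapest edge leaving the tree is 0-3 (3); add 3.
Step 7: cheapest edge leaving the tree is 5-6 (7); add 5.
The 4th edge added is 1-4.

1-4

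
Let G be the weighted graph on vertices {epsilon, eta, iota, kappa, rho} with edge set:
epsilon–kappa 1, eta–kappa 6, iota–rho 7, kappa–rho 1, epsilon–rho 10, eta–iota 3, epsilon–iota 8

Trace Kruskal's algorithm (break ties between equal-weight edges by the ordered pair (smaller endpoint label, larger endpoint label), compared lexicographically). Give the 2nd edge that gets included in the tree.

kappa-rho

Sort edges by weight, then run Kruskal:
epsilon–kappa (1): add — endpoints in different components.
kappa–rho (1): add — endpoints in different components.
eta–iota (3): add — endpoints in different components.
eta–kappa (6): add — endpoints in different components.
The 2nd edge added is kappa–rho.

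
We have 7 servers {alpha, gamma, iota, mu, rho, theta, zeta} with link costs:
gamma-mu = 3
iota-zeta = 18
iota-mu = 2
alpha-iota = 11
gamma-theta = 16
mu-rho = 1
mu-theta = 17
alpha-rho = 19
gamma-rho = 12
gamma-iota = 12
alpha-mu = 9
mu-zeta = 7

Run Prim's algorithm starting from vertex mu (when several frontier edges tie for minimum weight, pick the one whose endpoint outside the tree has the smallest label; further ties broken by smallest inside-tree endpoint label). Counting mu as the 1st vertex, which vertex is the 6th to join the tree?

alpha

Prim's algorithm from mu:
Step 1: cheapest edge leaving the tree is mu-rho (1); add rho.
Step 2: cheapest edge leaving the tree is iota-mu (2); add iota.
Step 3: cheapest edge leaving the tree is gamma-mu (3); add gamma.
Step 4: cheapest edge leaving the tree is mu-zeta (7); add zeta.
Step 5: cheapest edge leaving the tree is alpha-mu (9); add alpha.
Step 6: cheapest edge leaving the tree is gamma-theta (16); add theta.
Vertex order: mu, rho, iota, gamma, zeta, alpha, theta. The 6th vertex is alpha.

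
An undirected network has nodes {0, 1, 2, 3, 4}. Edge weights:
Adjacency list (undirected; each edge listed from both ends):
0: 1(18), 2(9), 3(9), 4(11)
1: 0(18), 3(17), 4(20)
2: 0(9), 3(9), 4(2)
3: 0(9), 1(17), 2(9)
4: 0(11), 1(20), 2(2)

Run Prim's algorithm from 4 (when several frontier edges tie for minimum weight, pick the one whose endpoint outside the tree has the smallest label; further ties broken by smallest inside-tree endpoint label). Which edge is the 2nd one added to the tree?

Grow the tree from 4 using Prim:
Step 1: cheapest edge leaving the tree is 2 4 (2); add 2.
Step 2: cheapest edge leaving the tree is 0 2 (9); add 0.
Step 3: cheapest edge leaving the tree is 0 3 (9); add 3.
Step 4: cheapest edge leaving the tree is 1 3 (17); add 1.
The 2nd edge added is 0 2.

0-2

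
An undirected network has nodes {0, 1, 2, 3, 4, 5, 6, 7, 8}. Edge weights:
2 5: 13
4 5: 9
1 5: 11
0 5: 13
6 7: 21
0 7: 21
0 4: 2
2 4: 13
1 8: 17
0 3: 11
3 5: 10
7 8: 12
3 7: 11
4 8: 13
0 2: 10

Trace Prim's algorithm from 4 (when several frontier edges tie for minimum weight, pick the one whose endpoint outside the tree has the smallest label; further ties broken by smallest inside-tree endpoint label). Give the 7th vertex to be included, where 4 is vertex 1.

7

Grow the tree from 4 using Prim:
Step 1: cheapest edge leaving the tree is 0 4 (2); add 0.
Step 2: cheapest edge leaving the tree is 4 5 (9); add 5.
Step 3: cheapest edge leaving the tree is 0 2 (10); add 2.
Step 4: cheapest edge leaving the tree is 3 5 (10); add 3.
Step 5: cheapest edge leaving the tree is 1 5 (11); add 1.
Step 6: cheapest edge leaving the tree is 3 7 (11); add 7.
Step 7: cheapest edge leaving the tree is 7 8 (12); add 8.
Step 8: cheapest edge leaving the tree is 6 7 (21); add 6.
Vertex order: 4, 0, 5, 2, 3, 1, 7, 8, 6. The 7th vertex is 7.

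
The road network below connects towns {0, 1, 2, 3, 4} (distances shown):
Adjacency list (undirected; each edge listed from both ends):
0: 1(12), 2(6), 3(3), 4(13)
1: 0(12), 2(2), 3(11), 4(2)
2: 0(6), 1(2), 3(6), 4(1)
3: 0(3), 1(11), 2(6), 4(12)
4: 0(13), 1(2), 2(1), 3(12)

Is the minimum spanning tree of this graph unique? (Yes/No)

Sort edges by weight, then run Kruskal:
2—4 (1): add — endpoints in different components.
1—2 (2): add — endpoints in different components.
1—4 (2): skip — 1 and 4 already connected.
0—3 (3): add — endpoints in different components.
0—2 (6): add — endpoints in different components.
Non-tree edge 1—4 has weight 2, equal to the heaviest edge on its tree cycle — swapping gives another MST of the same weight. Not unique.

No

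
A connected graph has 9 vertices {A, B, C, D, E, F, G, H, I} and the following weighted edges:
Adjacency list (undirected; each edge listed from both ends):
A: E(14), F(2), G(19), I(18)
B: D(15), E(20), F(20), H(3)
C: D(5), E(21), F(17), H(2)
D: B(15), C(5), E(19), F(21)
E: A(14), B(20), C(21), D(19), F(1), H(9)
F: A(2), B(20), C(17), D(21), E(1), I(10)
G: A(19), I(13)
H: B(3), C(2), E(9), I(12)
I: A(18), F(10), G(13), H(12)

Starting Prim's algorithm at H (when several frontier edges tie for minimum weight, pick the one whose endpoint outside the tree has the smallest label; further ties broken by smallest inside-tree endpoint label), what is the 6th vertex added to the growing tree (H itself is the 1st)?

Grow the tree from H using Prim:
Step 1: cheapest edge leaving the tree is C–H (2); add C.
Step 2: cheapest edge leaving the tree is B–H (3); add B.
Step 3: cheapest edge leaving the tree is C–D (5); add D.
Step 4: cheapest edge leaving the tree is E–H (9); add E.
Step 5: cheapest edge leaving the tree is E–F (1); add F.
Step 6: cheapest edge leaving the tree is A–F (2); add A.
Step 7: cheapest edge leaving the tree is F–I (10); add I.
Step 8: cheapest edge leaving the tree is G–I (13); add G.
Vertex order: H, C, B, D, E, F, A, I, G. The 6th vertex is F.

F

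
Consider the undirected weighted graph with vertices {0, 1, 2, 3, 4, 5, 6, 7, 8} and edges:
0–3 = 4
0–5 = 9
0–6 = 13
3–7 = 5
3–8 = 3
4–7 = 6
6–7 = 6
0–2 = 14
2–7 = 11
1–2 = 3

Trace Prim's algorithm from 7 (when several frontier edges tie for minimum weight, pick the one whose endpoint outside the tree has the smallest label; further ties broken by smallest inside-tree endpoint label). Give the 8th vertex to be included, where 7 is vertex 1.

Prim's algorithm from 7:
Step 1: cheapest edge leaving the tree is 3–7 (5); add 3.
Step 2: cheapest edge leaving the tree is 3–8 (3); add 8.
Step 3: cheapest edge leaving the tree is 0–3 (4); add 0.
Step 4: cheapest edge leaving the tree is 4–7 (6); add 4.
Step 5: cheapest edge leaving the tree is 6–7 (6); add 6.
Step 6: cheapest edge leaving the tree is 0–5 (9); add 5.
Step 7: cheapest edge leaving the tree is 2–7 (11); add 2.
Step 8: cheapest edge leaving the tree is 1–2 (3); add 1.
Vertex order: 7, 3, 8, 0, 4, 6, 5, 2, 1. The 8th vertex is 2.

2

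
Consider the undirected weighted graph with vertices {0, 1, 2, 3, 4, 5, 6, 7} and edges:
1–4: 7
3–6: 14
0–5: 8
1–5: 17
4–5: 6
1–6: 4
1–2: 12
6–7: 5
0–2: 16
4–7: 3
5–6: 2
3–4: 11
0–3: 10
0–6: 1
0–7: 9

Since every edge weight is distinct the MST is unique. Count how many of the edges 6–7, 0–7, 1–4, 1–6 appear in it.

Sort edges by weight, then run Kruskal:
0–6 (1): add — endpoints in different components.
5–6 (2): add — endpoints in different components.
4–7 (3): add — endpoints in different components.
1–6 (4): add — endpoints in different components.
6–7 (5): add — endpoints in different components.
4–5 (6): skip — 4 and 5 already connected.
1–4 (7): skip — 1 and 4 already connected.
0–5 (8): skip — 0 and 5 already connected.
0–7 (9): skip — 0 and 7 already connected.
0–3 (10): add — endpoints in different components.
3–4 (11): skip — 3 and 4 already connected.
1–2 (12): add — endpoints in different components.
MST edge set: {0–6, 5–6, 4–7, 1–6, 6–7, 0–3, 1–2}.
Of the listed edges, {6–7, 1–6} are in the MST → 2.

2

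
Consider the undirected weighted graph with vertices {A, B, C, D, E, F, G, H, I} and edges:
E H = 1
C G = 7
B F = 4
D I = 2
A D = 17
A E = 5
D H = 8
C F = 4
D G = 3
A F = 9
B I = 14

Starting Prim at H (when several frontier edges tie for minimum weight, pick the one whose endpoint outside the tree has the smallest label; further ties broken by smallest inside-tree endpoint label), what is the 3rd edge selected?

D-H

Prim's algorithm from H:
Step 1: frontier [E H 1, D H 8] → take E H (1); add E.
Step 2: frontier [A E 5, D H 8] → take A E (5); add A.
Step 3: frontier [A F 9, A D 17, D H 8] → take D H (8); add D.
Step 4: frontier [A F 9, D I 2, D G 3] → take D I (2); add I.
Step 5: frontier [A F 9, D G 3, B I 14] → take D G (3); add G.
Step 6: frontier [A F 9, C G 7, B I 14] → take C G (7); add C.
Step 7: frontier [A F 9, C F 4, B I 14] → take C F (4); add F.
Step 8: frontier [B F 4, B I 14] → take B F (4); add B.
The 3rd edge added is D H.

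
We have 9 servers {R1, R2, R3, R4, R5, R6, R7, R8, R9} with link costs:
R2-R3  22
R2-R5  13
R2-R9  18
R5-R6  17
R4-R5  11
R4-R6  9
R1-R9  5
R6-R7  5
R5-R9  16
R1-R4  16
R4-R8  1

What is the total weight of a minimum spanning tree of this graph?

82

Prim, starting at R3.
Step 1: frontier [R2-R3 22] → take R2-R3 (22); add R2.
Step 2: frontier [R2-R5 13, R2-R9 18] → take R2-R5 (13); add R5.
Step 3: frontier [R2-R9 18, R4-R5 11, R5-R9 16, R5-R6 17] → take R4-R5 (11); add R4.
Step 4: frontier [R2-R9 18, R4-R8 1, R4-R6 9, R1-R4 16, R5-R9 16, R5-R6 17] → take R4-R8 (1); add R8.
Step 5: frontier [R2-R9 18, R4-R6 9, R1-R4 16, R5-R9 16, R5-R6 17] → take R4-R6 (9); add R6.
Step 6: frontier [R2-R9 18, R1-R4 16, R5-R9 16, R6-R7 5] → take R6-R7 (5); add R7.
Step 7: frontier [R2-R9 18, R1-R4 16, R5-R9 16] → take R1-R4 (16); add R1.
Step 8: frontier [R1-R9 5, R2-R9 18, R5-R9 16] → take R1-R9 (5); add R9.
MST edges: R2-R3, R2-R5, R4-R5, R4-R8, R4-R6, R6-R7, R1-R4, R1-R9; total weight 22+13+11+1+9+5+16+5 = 82.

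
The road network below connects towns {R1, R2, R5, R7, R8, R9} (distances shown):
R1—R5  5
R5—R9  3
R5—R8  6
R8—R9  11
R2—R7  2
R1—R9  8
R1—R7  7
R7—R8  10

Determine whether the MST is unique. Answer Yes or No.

Kruskal's algorithm — process edges by increasing weight (ties by edge label):
R2—R7 (2): add. Components now {R9} {R8} {R5} {R1} {R2,R7}
R5—R9 (3): add. Components now {R5,R9} {R8} {R1} {R2,R7}
R1—R5 (5): add. Components now {R1,R5,R9} {R8} {R2,R7}
R5—R8 (6): add. Components now {R1,R5,R8,R9} {R2,R7}
R1—R7 (7): add. Components now {R1,R2,R5,R7,R8,R9}
Every non-tree edge has weight strictly greater than the heaviest edge on the tree path between its endpoints, so the MST is unique.

Yes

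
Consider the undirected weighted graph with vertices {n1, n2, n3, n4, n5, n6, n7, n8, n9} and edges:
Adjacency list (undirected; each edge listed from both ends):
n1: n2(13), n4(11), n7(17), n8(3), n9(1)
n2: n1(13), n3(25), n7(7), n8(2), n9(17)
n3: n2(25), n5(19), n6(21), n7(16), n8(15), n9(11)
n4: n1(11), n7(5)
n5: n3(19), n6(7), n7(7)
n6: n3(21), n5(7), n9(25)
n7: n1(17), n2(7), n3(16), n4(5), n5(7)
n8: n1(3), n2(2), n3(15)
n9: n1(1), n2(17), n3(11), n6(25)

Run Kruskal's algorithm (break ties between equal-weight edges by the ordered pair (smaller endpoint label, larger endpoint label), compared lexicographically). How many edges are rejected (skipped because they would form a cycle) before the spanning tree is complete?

1

Kruskal's algorithm — process edges by increasing weight (ties by edge label):
n1–n9 (1): add — endpoints in different components.
n2–n8 (2): add — endpoints in different components.
n1–n8 (3): add — endpoints in different components.
n4–n7 (5): add — endpoints in different components.
n2–n7 (7): add — endpoints in different components.
n5–n6 (7): add — endpoints in different components.
n5–n7 (7): add — endpoints in different components.
n1–n4 (11): skip — n1 and n4 already connected.
n3–n9 (11): add — endpoints in different components.
Edges rejected before the tree was complete: 1.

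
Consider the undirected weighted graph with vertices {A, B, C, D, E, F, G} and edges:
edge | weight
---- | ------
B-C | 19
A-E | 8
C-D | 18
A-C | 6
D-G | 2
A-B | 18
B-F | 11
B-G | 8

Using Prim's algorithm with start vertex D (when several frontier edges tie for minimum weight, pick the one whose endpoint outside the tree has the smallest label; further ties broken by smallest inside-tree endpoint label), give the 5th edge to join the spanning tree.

Grow the tree from D using Prim:
Step 1: cheapest edge leaving the tree is D-G (2); add G.
Step 2: cheapest edge leaving the tree is B-G (8); add B.
Step 3: cheapest edge leaving the tree is B-F (11); add F.
Step 4: cheapest edge leaving the tree is A-B (18); add A.
Step 5: cheapest edge leaving the tree is A-C (6); add C.
Step 6: cheapest edge leaving the tree is A-E (8); add E.
The 5th edge added is A-C.

A-C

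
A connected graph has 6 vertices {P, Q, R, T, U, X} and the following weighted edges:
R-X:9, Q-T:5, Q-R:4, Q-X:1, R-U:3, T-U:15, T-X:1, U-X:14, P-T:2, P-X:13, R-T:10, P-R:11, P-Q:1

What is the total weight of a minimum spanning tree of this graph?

10

Prim's algorithm from T:
Step 1: cheapest edge leaving the tree is T-X (1); add X.
Step 2: cheapest edge leaving the tree is Q-X (1); add Q.
Step 3: cheapest edge leaving the tree is P-Q (1); add P.
Step 4: cheapest edge leaving the tree is Q-R (4); add R.
Step 5: cheapest edge leaving the tree is R-U (3); add U.
MST edges: T-X, Q-X, P-Q, Q-R, R-U; total weight 1+1+1+4+3 = 10.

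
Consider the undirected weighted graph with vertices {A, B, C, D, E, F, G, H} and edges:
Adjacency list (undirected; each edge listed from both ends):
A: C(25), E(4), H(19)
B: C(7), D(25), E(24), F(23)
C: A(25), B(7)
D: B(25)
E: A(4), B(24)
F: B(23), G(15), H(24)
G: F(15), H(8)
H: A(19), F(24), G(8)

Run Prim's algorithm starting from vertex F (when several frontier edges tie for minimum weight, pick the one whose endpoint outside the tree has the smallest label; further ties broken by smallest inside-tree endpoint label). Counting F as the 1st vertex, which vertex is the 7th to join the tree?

Prim, starting at F.
Step 1: cheapest edge leaving the tree is F–G (15); add G.
Step 2: cheapest edge leaving the tree is G–H (8); add H.
Step 3: cheapest edge leaving the tree is A–H (19); add A.
Step 4: cheapest edge leaving the tree is A–E (4); add E.
Step 5: cheapest edge leaving the tree is B–F (23); add B.
Step 6: cheapest edge leaving the tree is B–C (7); add C.
Step 7: cheapest edge leaving the tree is B–D (25); add D.
Vertex order: F, G, H, A, E, B, C, D. The 7th vertex is C.

C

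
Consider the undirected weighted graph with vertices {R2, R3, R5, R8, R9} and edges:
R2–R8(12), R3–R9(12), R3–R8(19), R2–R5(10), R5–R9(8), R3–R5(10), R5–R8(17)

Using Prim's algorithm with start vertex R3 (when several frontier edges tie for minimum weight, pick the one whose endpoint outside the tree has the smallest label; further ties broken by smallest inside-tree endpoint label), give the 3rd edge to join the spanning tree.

Grow the tree from R3 using Prim:
Step 1: cheapest edge leaving the tree is R3–R5 (10); add R5.
Step 2: cheapest edge leaving the tree is R5–R9 (8); add R9.
Step 3: cheapest edge leaving the tree is R2–R5 (10); add R2.
Step 4: cheapest edge leaving the tree is R2–R8 (12); add R8.
The 3rd edge added is R2–R5.

R2-R5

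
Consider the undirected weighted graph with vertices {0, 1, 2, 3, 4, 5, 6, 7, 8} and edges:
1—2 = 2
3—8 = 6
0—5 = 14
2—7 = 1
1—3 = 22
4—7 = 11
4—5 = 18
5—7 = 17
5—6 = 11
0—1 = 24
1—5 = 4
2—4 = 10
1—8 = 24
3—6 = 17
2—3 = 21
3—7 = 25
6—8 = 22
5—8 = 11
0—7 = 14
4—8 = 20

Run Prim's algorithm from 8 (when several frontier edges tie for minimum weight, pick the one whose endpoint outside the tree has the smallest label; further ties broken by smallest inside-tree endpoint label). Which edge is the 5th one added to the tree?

Grow the tree from 8 using Prim:
Step 1: cheapest edge leaving the tree is 3—8 (6); add 3.
Step 2: cheapest edge leaving the tree is 5—8 (11); add 5.
Step 3: cheapest edge leaving the tree is 1—5 (4); add 1.
Step 4: cheapest edge leaving the tree is 1—2 (2); add 2.
Step 5: cheapest edge leaving the tree is 2—7 (1); add 7.
Step 6: cheapest edge leaving the tree is 2—4 (10); add 4.
Step 7: cheapest edge leaving the tree is 5—6 (11); add 6.
Step 8: cheapest edge leaving the tree is 0—5 (14); add 0.
The 5th edge added is 2—7.

2-7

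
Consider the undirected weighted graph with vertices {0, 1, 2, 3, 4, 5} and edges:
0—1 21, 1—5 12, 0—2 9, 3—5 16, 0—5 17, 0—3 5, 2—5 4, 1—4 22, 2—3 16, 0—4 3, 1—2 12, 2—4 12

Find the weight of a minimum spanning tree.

Sort edges by weight, then run Kruskal:
0—4 (3): add. Components now {0,4} {1} {2} {3} {5}
2—5 (4): add. Components now {0,4} {1} {2,5} {3}
0—3 (5): add. Components now {0,3,4} {1} {2,5}
0—2 (9): add. Components now {0,2,3,4,5} {1}
1—2 (12): add. Components now {0,1,2,3,4,5}
MST edges: 0—4, 2—5, 0—3, 0—2, 1—2; total weight 3+4+5+9+12 = 33.

33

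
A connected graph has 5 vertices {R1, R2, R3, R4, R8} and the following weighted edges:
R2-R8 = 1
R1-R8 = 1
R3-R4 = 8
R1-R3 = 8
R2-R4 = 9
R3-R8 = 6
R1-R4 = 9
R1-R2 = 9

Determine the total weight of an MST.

Sort edges by weight, then run Kruskal:
R1-R8 (1): add — endpoints in different components.
R2-R8 (1): add — endpoints in different components.
R3-R8 (6): add — endpoints in different components.
R1-R3 (8): skip — R1 and R3 already connected.
R3-R4 (8): add — endpoints in different components.
MST edges: R1-R8, R2-R8, R3-R8, R3-R4; total weight 1+1+6+8 = 16.

16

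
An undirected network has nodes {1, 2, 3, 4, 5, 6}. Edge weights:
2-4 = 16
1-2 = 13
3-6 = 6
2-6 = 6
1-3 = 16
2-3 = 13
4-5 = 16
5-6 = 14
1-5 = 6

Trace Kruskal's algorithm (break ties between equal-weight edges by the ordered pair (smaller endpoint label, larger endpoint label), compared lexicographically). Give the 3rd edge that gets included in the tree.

Sort edges by weight, then run Kruskal:
1-5 (6): add. Components now {1,5} {2} {3} {4} {6}
2-6 (6): add. Components now {1,5} {2,6} {3} {4}
3-6 (6): add. Components now {1,5} {2,3,6} {4}
1-2 (13): add. Components now {1,2,3,5,6} {4}
2-3 (13): skip — 2 and 3 already connected.
5-6 (14): skip — 5 and 6 already connected.
1-3 (16): skip — 1 and 3 already connected.
2-4 (16): add. Components now {1,2,3,4,5,6}
The 3rd edge added is 3-6.

3-6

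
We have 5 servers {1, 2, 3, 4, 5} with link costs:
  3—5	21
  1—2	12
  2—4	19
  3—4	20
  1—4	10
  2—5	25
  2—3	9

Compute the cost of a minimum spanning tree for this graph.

Grow the tree from 4 using Prim:
Step 1: cheapest edge leaving the tree is 1—4 (10); add 1.
Step 2: cheapest edge leaving the tree is 1—2 (12); add 2.
Step 3: cheapest edge leaving the tree is 2—3 (9); add 3.
Step 4: cheapest edge leaving the tree is 3—5 (21); add 5.
MST edges: 1—4, 1—2, 2—3, 3—5; total weight 10+12+9+21 = 52.

52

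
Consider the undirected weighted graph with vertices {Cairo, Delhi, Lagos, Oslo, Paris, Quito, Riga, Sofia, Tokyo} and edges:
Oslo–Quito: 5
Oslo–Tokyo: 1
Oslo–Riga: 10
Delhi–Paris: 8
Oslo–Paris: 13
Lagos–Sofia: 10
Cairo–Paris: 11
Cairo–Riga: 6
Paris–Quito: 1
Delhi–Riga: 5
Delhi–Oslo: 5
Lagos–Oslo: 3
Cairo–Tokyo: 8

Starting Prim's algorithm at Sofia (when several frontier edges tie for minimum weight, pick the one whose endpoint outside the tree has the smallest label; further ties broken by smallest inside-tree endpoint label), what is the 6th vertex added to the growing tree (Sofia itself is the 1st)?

Prim's algorithm from Sofia:
Step 1: cheapest edge leaving the tree is Lagos–Sofia (10); add Lagos.
Step 2: cheapest edge leaving the tree is Lagos–Oslo (3); add Oslo.
Step 3: cheapest edge leaving the tree is Oslo–Tokyo (1); add Tokyo.
Step 4: cheapest edge leaving the tree is Delhi–Oslo (5); add Delhi.
Step 5: cheapest edge leaving the tree is Oslo–Quito (5); add Quito.
Step 6: cheapest edge leaving the tree is Paris–Quito (1); add Paris.
Step 7: cheapest edge leaving the tree is Delhi–Riga (5); add Riga.
Step 8: cheapest edge leaving the tree is Cairo–Riga (6); add Cairo.
Vertex order: Sofia, Lagos, Oslo, Tokyo, Delhi, Quito, Paris, Riga, Cairo. The 6th vertex is Quito.

Quito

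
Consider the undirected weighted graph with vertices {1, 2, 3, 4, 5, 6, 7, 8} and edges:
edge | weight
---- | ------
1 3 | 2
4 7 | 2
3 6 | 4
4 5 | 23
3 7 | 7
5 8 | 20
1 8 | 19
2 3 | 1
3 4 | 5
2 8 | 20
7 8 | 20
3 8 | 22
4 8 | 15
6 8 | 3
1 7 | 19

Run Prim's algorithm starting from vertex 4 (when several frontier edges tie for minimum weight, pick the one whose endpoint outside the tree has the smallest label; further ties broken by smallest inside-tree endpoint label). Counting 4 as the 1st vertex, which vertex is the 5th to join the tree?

1

Grow the tree from 4 using Prim:
Step 1: cheapest edge leaving the tree is 4 7 (2); add 7.
Step 2: cheapest edge leaving the tree is 3 4 (5); add 3.
Step 3: cheapest edge leaving the tree is 2 3 (1); add 2.
Step 4: cheapest edge leaving the tree is 1 3 (2); add 1.
Step 5: cheapest edge leaving the tree is 3 6 (4); add 6.
Step 6: cheapest edge leaving the tree is 6 8 (3); add 8.
Step 7: cheapest edge leaving the tree is 5 8 (20); add 5.
Vertex order: 4, 7, 3, 2, 1, 6, 8, 5. The 5th vertex is 1.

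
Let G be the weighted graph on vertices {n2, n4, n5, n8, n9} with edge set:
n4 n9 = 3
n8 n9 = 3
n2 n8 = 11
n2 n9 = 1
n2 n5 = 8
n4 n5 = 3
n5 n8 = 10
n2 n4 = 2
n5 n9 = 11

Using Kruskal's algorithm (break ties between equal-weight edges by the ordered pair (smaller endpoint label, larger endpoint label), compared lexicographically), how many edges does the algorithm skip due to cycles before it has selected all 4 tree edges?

1

Kruskal's algorithm — process edges by increasing weight (ties by edge label):
n2 n9 (1): add. Components now {n8} {n2,n9} {n5} {n4}
n2 n4 (2): add. Components now {n8} {n2,n4,n9} {n5}
n4 n5 (3): add. Components now {n8} {n2,n4,n5,n9}
n4 n9 (3): skip — n9 and n4 already connected.
n8 n9 (3): add. Components now {n2,n4,n5,n8,n9}
Edges rejected before the tree was complete: 1.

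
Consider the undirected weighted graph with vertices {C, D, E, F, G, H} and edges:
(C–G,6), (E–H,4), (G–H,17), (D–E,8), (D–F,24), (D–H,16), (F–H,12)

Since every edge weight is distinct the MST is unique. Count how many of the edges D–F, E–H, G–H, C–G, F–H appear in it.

Sort edges by weight, then run Kruskal:
E–H (4): add. Components now {C} {D} {E,H} {F} {G}
C–G (6): add. Components now {C,G} {D} {E,H} {F}
D–E (8): add. Components now {C,G} {D,E,H} {F}
F–H (12): add. Components now {C,G} {D,E,F,H}
D–H (16): skip — D and H already connected.
G–H (17): add. Components now {C,D,E,F,G,H}
MST edge set: {E–H, C–G, D–E, F–H, G–H}.
Of the listed edges, {E–H, G–H, C–G, F–H} are in the MST → 4.

4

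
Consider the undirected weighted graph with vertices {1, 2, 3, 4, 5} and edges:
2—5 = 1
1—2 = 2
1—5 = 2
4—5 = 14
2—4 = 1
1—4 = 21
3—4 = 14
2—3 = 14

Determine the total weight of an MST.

Grow the tree from 4 using Prim:
Step 1: frontier [2—4 1, 3—4 14, 4—5 14, 1—4 21] → take 2—4 (1); add 2.
Step 2: frontier [2—5 1, 1—2 2, 2—3 14, 3—4 14, 4—5 14, 1—4 21] → take 2—5 (1); add 5.
Step 3: frontier [1—2 2, 2—3 14, 3—4 14, 1—4 21, 1—5 2] → take 1—2 (2); add 1.
Step 4: frontier [2—3 14, 3—4 14] → take 2—3 (14); add 3.
MST edges: 2—4, 2—5, 1—2, 2—3; total weight 1+1+2+14 = 18.

18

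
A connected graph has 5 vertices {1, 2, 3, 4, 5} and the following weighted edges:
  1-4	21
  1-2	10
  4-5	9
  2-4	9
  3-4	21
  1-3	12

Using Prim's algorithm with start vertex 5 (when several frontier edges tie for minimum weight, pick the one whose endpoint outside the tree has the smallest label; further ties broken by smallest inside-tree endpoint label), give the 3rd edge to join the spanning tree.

1-2

Prim, starting at 5.
Step 1: frontier [4-5 9] → take 4-5 (9); add 4.
Step 2: frontier [2-4 9, 1-4 21, 3-4 21] → take 2-4 (9); add 2.
Step 3: frontier [1-2 10, 1-4 21, 3-4 21] → take 1-2 (10); add 1.
Step 4: frontier [1-3 12, 3-4 21] → take 1-3 (12); add 3.
The 3rd edge added is 1-2.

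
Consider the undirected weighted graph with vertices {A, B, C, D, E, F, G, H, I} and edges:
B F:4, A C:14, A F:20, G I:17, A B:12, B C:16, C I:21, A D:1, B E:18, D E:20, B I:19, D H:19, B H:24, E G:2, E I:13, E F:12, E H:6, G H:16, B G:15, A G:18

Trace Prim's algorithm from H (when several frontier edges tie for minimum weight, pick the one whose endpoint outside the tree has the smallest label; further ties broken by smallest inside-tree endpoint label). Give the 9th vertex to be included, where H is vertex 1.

Prim, starting at H.
Step 1: cheapest edge leaving the tree is E H (6); add E.
Step 2: cheapest edge leaving the tree is E G (2); add G.
Step 3: cheapest edge leaving the tree is E F (12); add F.
Step 4: cheapest edge leaving the tree is B F (4); add B.
Step 5: cheapest edge leaving the tree is A B (12); add A.
Step 6: cheapest edge leaving the tree is A D (1); add D.
Step 7: cheapest edge leaving the tree is E I (13); add I.
Step 8: cheapest edge leaving the tree is A C (14); add C.
Vertex order: H, E, G, F, B, A, D, I, C. The 9th vertex is C.

C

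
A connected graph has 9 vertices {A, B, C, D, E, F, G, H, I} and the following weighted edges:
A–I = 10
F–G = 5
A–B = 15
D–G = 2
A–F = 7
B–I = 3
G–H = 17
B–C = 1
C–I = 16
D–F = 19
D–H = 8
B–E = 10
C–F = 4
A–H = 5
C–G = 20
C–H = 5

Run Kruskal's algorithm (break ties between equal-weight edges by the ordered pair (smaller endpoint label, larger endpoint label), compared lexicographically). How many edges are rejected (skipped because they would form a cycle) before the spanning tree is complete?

Kruskal's algorithm — process edges by increasing weight (ties by edge label):
B–C (1): add — endpoints in different components.
D–G (2): add — endpoints in different components.
B–I (3): add — endpoints in different components.
C–F (4): add — endpoints in different components.
A–H (5): add — endpoints in different components.
C–H (5): add — endpoints in different components.
F–G (5): add — endpoints in different components.
A–F (7): skip — A and F already connected.
D–H (8): skip — D and H already connected.
A–I (10): skip — A and I already connected.
B–E (10): add — endpoints in different components.
Edges rejected before the tree was complete: 3.

3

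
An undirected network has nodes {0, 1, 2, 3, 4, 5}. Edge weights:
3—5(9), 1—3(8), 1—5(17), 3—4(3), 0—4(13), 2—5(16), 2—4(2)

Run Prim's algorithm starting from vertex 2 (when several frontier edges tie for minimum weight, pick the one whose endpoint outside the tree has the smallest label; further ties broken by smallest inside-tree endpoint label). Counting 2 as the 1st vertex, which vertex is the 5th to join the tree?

5

Prim, starting at 2.
Step 1: cheapest edge leaving the tree is 2—4 (2); add 4.
Step 2: cheapest edge leaving the tree is 3—4 (3); add 3.
Step 3: cheapest edge leaving the tree is 1—3 (8); add 1.
Step 4: cheapest edge leaving the tree is 3—5 (9); add 5.
Step 5: cheapest edge leaving the tree is 0—4 (13); add 0.
Vertex order: 2, 4, 3, 1, 5, 0. The 5th vertex is 5.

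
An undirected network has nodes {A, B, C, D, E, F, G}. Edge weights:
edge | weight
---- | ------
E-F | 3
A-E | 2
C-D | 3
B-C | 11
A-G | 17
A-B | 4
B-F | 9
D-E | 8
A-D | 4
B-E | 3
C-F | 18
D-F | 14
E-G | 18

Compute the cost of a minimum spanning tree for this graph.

32

Prim, starting at F.
Step 1: frontier [E-F 3, B-F 9, D-F 14, C-F 18] → take E-F (3); add E.
Step 2: frontier [A-E 2, B-E 3, D-E 8, E-G 18, B-F 9, D-F 14, C-F 18] → take A-E (2); add A.
Step 3: frontier [A-B 4, A-D 4, A-G 17, B-E 3, D-E 8, E-G 18, B-F 9, D-F 14, C-F 18] → take B-E (3); add B.
Step 4: frontier [A-D 4, A-G 17, B-C 11, D-E 8, E-G 18, D-F 14, C-F 18] → take A-D (4); add D.
Step 5: frontier [A-G 17, B-C 11, C-D 3, E-G 18, C-F 18] → take C-D (3); add C.
Step 6: frontier [A-G 17, E-G 18] → take A-G (17); add G.
MST edges: E-F, A-E, B-E, A-D, C-D, A-G; total weight 3+2+3+4+3+17 = 32.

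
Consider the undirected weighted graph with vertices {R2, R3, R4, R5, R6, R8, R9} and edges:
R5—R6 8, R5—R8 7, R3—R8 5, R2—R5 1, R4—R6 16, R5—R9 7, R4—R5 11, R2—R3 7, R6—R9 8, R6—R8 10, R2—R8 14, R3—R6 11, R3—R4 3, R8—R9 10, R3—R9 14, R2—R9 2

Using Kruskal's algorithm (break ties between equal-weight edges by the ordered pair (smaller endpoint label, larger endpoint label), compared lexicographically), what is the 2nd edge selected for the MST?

R2-R9

Sort edges by weight, then run Kruskal:
R2—R5 (1): add — endpoints in different components.
R2—R9 (2): add — endpoints in different components.
R3—R4 (3): add — endpoints in different components.
R3—R8 (5): add — endpoints in different components.
R2—R3 (7): add — endpoints in different components.
R5—R8 (7): skip — R5 and R8 already connected.
R5—R9 (7): skip — R5 and R9 already connected.
R5—R6 (8): add — endpoints in different components.
The 2nd edge added is R2—R9.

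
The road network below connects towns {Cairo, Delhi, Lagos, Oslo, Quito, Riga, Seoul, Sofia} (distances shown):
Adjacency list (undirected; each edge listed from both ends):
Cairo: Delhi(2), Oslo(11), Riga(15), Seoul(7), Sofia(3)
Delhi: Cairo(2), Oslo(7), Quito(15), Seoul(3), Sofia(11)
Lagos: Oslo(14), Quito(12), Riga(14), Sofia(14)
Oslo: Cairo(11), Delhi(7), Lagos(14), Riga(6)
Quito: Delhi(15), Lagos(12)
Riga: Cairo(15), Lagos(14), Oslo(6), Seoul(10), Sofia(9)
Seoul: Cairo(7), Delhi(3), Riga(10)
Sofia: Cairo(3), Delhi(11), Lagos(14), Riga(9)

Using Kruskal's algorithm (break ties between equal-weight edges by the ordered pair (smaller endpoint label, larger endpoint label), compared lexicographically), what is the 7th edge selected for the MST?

Lagos-Oslo

Kruskal: consider edges lightest-first.
Cairo-Delhi (2): add — endpoints in different components.
Cairo-Sofia (3): add — endpoints in different components.
Delhi-Seoul (3): add — endpoints in different components.
Oslo-Riga (6): add — endpoints in different components.
Cairo-Seoul (7): skip — Seoul and Cairo already connected.
Delhi-Oslo (7): add — endpoints in different components.
Riga-Sofia (9): skip — Riga and Sofia already connected.
Riga-Seoul (10): skip — Seoul and Riga already connected.
Cairo-Oslo (11): skip — Oslo and Cairo already connected.
Delhi-Sofia (11): skip — Delhi and Sofia already connected.
Lagos-Quito (12): add — endpoints in different components.
Lagos-Oslo (14): add — endpoints in different components.
The 7th edge added is Lagos-Oslo.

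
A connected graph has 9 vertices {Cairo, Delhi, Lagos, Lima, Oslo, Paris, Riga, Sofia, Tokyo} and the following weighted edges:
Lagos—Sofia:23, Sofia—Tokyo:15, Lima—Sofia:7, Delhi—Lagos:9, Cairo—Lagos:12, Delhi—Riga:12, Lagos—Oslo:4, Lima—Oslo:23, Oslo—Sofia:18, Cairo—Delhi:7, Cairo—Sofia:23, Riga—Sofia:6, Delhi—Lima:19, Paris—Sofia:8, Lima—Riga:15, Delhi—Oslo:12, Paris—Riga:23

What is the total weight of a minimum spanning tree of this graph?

68

Sort edges by weight, then run Kruskal:
Lagos—Oslo (4): add — endpoints in different components.
Riga—Sofia (6): add — endpoints in different components.
Cairo—Delhi (7): add — endpoints in different components.
Lima—Sofia (7): add — endpoints in different components.
Paris—Sofia (8): add — endpoints in different components.
Delhi—Lagos (9): add — endpoints in different components.
Cairo—Lagos (12): skip — Cairo and Lagos already connected.
Delhi—Oslo (12): skip — Delhi and Oslo already connected.
Delhi—Riga (12): add — endpoints in different components.
Lima—Riga (15): skip — Riga and Lima already connected.
Sofia—Tokyo (15): add — endpoints in different components.
MST edges: Lagos—Oslo, Riga—Sofia, Cairo—Delhi, Lima—Sofia, Paris—Sofia, Delhi—Lagos, Delhi—Riga, Sofia—Tokyo; total weight 4+6+7+7+8+9+12+15 = 68.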